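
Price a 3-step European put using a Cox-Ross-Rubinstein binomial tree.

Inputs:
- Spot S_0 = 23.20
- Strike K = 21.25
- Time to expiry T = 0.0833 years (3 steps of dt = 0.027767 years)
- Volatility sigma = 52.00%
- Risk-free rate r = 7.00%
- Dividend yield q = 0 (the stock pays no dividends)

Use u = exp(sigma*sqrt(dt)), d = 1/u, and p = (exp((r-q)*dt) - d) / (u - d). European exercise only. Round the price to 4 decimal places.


Answer: Price = V(0,0) = 0.4443

Derivation:
dt = T/N = 0.027767
u = exp(sigma*sqrt(dt)) = 1.090514; d = 1/u = 0.916999
p = (exp((r-q)*dt) - d) / (u - d) = 0.489564
Discount per step: exp(-r*dt) = 0.998058
Stock lattice S(k, i) with i counting down-moves:
  k=0: S(0,0) = 23.2000
  k=1: S(1,0) = 25.2999; S(1,1) = 21.2744
  k=2: S(2,0) = 27.5899; S(2,1) = 23.2000; S(2,2) = 19.5086
  k=3: S(3,0) = 30.0872; S(3,1) = 25.2999; S(3,2) = 21.2744; S(3,3) = 17.8893
Terminal payoffs V(N, i) = max(K - S_T, 0):
  V(3,0) = 0.000000; V(3,1) = 0.000000; V(3,2) = 0.000000; V(3,3) = 3.360673
Backward induction: V(k, i) = exp(-r*dt) * [p * V(k+1, i) + (1-p) * V(k+1, i+1)].
  V(2,0) = exp(-r*dt) * [p*0.000000 + (1-p)*0.000000] = 0.000000
  V(2,1) = exp(-r*dt) * [p*0.000000 + (1-p)*0.000000] = 0.000000
  V(2,2) = exp(-r*dt) * [p*0.000000 + (1-p)*3.360673] = 1.712078
  V(1,0) = exp(-r*dt) * [p*0.000000 + (1-p)*0.000000] = 0.000000
  V(1,1) = exp(-r*dt) * [p*0.000000 + (1-p)*1.712078] = 0.872210
  V(0,0) = exp(-r*dt) * [p*0.000000 + (1-p)*0.872210] = 0.444343


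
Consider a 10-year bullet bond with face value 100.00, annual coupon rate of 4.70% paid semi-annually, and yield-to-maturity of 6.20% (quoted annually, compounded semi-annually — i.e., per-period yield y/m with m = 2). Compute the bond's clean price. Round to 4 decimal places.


Answer: Price = 88.9444

Derivation:
Coupon per period c = face * coupon_rate / m = 2.350000
Periods per year m = 2; per-period yield y/m = 0.031000
Number of cashflows N = 20
Cashflows (t years, CF_t, discount factor 1/(1+y/m)^(m*t), PV):
  t = 0.5000: CF_t = 2.350000, DF = 0.969932, PV = 2.279340
  t = 1.0000: CF_t = 2.350000, DF = 0.940768, PV = 2.210805
  t = 1.5000: CF_t = 2.350000, DF = 0.912481, PV = 2.144331
  t = 2.0000: CF_t = 2.350000, DF = 0.885045, PV = 2.079856
  t = 2.5000: CF_t = 2.350000, DF = 0.858434, PV = 2.017319
  t = 3.0000: CF_t = 2.350000, DF = 0.832622, PV = 1.956662
  t = 3.5000: CF_t = 2.350000, DF = 0.807587, PV = 1.897830
  t = 4.0000: CF_t = 2.350000, DF = 0.783305, PV = 1.840766
  t = 4.5000: CF_t = 2.350000, DF = 0.759752, PV = 1.785418
  t = 5.0000: CF_t = 2.350000, DF = 0.736908, PV = 1.731734
  t = 5.5000: CF_t = 2.350000, DF = 0.714751, PV = 1.679665
  t = 6.0000: CF_t = 2.350000, DF = 0.693260, PV = 1.629161
  t = 6.5000: CF_t = 2.350000, DF = 0.672415, PV = 1.580175
  t = 7.0000: CF_t = 2.350000, DF = 0.652197, PV = 1.532663
  t = 7.5000: CF_t = 2.350000, DF = 0.632587, PV = 1.486579
  t = 8.0000: CF_t = 2.350000, DF = 0.613566, PV = 1.441880
  t = 8.5000: CF_t = 2.350000, DF = 0.595117, PV = 1.398526
  t = 9.0000: CF_t = 2.350000, DF = 0.577224, PV = 1.356475
  t = 9.5000: CF_t = 2.350000, DF = 0.559868, PV = 1.315689
  t = 10.0000: CF_t = 102.350000, DF = 0.543034, PV = 55.579488
Price P = sum_t PV_t = 88.944361


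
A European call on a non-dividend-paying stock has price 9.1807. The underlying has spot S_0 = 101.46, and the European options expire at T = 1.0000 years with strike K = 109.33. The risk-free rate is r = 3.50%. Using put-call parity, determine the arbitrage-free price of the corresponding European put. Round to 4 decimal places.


Put-call parity: C - P = S_0 * exp(-qT) - K * exp(-rT).
S_0 * exp(-qT) = 101.4600 * 1.00000000 = 101.46000000
K * exp(-rT) = 109.3300 * 0.96560542 = 105.56964016
P = C - S*exp(-qT) + K*exp(-rT)
P = 9.1807 - 101.46000000 + 105.56964016 = 13.2903

Answer: Put price = 13.2903


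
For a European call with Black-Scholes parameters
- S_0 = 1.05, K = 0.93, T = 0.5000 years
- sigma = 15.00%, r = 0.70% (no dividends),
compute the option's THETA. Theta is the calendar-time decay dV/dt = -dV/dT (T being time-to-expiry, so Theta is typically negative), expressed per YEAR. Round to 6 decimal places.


d1 = 1.2302324578; d2 = 1.1241664406
phi(d1) = 0.1871818858; exp(-qT) = 1.0000000000; exp(-rT) = 0.9965061179
Theta = -S*exp(-qT)*phi(d1)*sigma/(2*sqrt(T)) - r*K*exp(-rT)*N(d2) + q*S*exp(-qT)*N(d1)
N(d1) = 0.8906949657; N(d2) = 0.8695287883; sqrt(T) = 0.7071067812
Term 1 = -1.0500 * 1.0000000000 * 0.1871818858 * 0.1500 / (2 * 0.7071067812) = -0.0208463190
Term 2 = -0.0070 * 0.9300 * 0.9965061179 * 0.8695287883 = -0.0056408548
Term 3 = 0 (no dividend yield, q = 0)
Theta = -0.0208463190 + (-0.0056408548) + (0.0000000000) = -0.026487

Answer: Theta = -0.026487


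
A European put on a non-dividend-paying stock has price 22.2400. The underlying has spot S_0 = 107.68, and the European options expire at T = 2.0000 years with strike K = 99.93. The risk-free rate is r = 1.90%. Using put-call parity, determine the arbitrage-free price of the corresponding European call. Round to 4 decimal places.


Answer: Call price = 33.7161

Derivation:
Put-call parity: C - P = S_0 * exp(-qT) - K * exp(-rT).
S_0 * exp(-qT) = 107.6800 * 1.00000000 = 107.68000000
K * exp(-rT) = 99.9300 * 0.96271294 = 96.20390418
C = P + S*exp(-qT) - K*exp(-rT)
C = 22.2400 + 107.68000000 - 96.20390418 = 33.7161


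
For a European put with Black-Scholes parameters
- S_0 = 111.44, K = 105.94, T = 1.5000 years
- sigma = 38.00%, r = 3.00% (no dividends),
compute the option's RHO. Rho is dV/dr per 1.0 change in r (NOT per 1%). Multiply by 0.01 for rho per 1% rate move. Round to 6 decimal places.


d1 = 0.4381437398; d2 = -0.0272593113
phi(d1) = 0.3624301541; exp(-qT) = 1.0000000000; exp(-rT) = 0.9559974818
N(-d2) = 0.5108735452
Rho = -K*T*exp(-rT)*N(-d2) = -105.9400 * 1.5000 * 0.9559974818 * 0.5108735452 = -77.610662

Answer: Rho = -77.610662


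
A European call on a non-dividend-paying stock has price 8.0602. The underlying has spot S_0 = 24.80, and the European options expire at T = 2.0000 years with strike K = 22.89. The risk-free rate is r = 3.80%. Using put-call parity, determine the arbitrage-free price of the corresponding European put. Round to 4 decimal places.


Answer: Put price = 4.4750

Derivation:
Put-call parity: C - P = S_0 * exp(-qT) - K * exp(-rT).
S_0 * exp(-qT) = 24.8000 * 1.00000000 = 24.80000000
K * exp(-rT) = 22.8900 * 0.92681621 = 21.21482297
P = C - S*exp(-qT) + K*exp(-rT)
P = 8.0602 - 24.80000000 + 21.21482297 = 4.4750


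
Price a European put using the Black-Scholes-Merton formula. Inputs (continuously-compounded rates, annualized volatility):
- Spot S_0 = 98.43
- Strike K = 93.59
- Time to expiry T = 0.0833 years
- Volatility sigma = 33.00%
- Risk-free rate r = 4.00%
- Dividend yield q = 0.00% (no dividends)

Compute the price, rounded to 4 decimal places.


Answer: Price = 1.6295

Derivation:
d1 = (ln(S/K) + (r - q + 0.5*sigma^2) * T) / (sigma * sqrt(T)) = 0.61200642
d2 = d1 - sigma * sqrt(T) = 0.51676268
exp(-rT) = 0.99667354; exp(-qT) = 1.00000000
P = K * exp(-rT) * N(-d2) - S_0 * exp(-qT) * N(-d1)
N(-d1) = 0.27026675; N(-d2) = 0.30266092
P = 93.5900 * 0.99667354 * 0.30266092 - 98.4300 * 1.00000000 * 0.27026675 = 1.6295


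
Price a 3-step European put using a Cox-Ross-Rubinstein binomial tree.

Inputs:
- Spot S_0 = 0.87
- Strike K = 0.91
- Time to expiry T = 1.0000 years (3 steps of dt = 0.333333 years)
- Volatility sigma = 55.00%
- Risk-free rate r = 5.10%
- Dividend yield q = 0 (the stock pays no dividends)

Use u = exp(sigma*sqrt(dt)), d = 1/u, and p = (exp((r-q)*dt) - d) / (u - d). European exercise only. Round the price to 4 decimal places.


Answer: Price = V(0,0) = 0.1996

Derivation:
dt = T/N = 0.333333
u = exp(sigma*sqrt(dt)) = 1.373748; d = 1/u = 0.727936
p = (exp((r-q)*dt) - d) / (u - d) = 0.447823
Discount per step: exp(-r*dt) = 0.983144
Stock lattice S(k, i) with i counting down-moves:
  k=0: S(0,0) = 0.8700
  k=1: S(1,0) = 1.1952; S(1,1) = 0.6333
  k=2: S(2,0) = 1.6418; S(2,1) = 0.8700; S(2,2) = 0.4610
  k=3: S(3,0) = 2.2555; S(3,1) = 1.1952; S(3,2) = 0.6333; S(3,3) = 0.3356
Terminal payoffs V(N, i) = max(K - S_T, 0):
  V(3,0) = 0.000000; V(3,1) = 0.000000; V(3,2) = 0.276696; V(3,3) = 0.574418
Backward induction: V(k, i) = exp(-r*dt) * [p * V(k+1, i) + (1-p) * V(k+1, i+1)].
  V(2,0) = exp(-r*dt) * [p*0.000000 + (1-p)*0.000000] = 0.000000
  V(2,1) = exp(-r*dt) * [p*0.000000 + (1-p)*0.276696] = 0.150210
  V(2,2) = exp(-r*dt) * [p*0.276696 + (1-p)*0.574418] = 0.433656
  V(1,0) = exp(-r*dt) * [p*0.000000 + (1-p)*0.150210] = 0.081544
  V(1,1) = exp(-r*dt) * [p*0.150210 + (1-p)*0.433656] = 0.301552
  V(0,0) = exp(-r*dt) * [p*0.081544 + (1-p)*0.301552] = 0.199605


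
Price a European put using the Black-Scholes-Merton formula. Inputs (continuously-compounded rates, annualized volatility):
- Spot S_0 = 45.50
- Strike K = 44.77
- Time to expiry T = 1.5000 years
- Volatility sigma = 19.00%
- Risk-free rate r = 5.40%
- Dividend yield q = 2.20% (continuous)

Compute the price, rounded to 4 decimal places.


d1 = (ln(S/K) + (r - q + 0.5*sigma^2) * T) / (sigma * sqrt(T)) = 0.39212916
d2 = d1 - sigma * sqrt(T) = 0.15942763
exp(-rT) = 0.92219369; exp(-qT) = 0.96753856
P = K * exp(-rT) * N(-d2) - S_0 * exp(-qT) * N(-d1)
N(-d1) = 0.34748139; N(-d2) = 0.43666598
P = 44.7700 * 0.92219369 * 0.43666598 - 45.5000 * 0.96753856 * 0.34748139 = 2.7313

Answer: Price = 2.7313


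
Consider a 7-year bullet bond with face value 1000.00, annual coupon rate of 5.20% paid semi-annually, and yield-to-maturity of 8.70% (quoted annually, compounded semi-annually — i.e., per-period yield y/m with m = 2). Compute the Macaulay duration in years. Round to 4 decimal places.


Coupon per period c = face * coupon_rate / m = 26.000000
Periods per year m = 2; per-period yield y/m = 0.043500
Number of cashflows N = 14
Cashflows (t years, CF_t, discount factor 1/(1+y/m)^(m*t), PV):
  t = 0.5000: CF_t = 26.000000, DF = 0.958313, PV = 24.916148
  t = 1.0000: CF_t = 26.000000, DF = 0.918365, PV = 23.877477
  t = 1.5000: CF_t = 26.000000, DF = 0.880081, PV = 22.882106
  t = 2.0000: CF_t = 26.000000, DF = 0.843393, PV = 21.928228
  t = 2.5000: CF_t = 26.000000, DF = 0.808235, PV = 21.014114
  t = 3.0000: CF_t = 26.000000, DF = 0.774543, PV = 20.138106
  t = 3.5000: CF_t = 26.000000, DF = 0.742254, PV = 19.298616
  t = 4.0000: CF_t = 26.000000, DF = 0.711312, PV = 18.494122
  t = 4.5000: CF_t = 26.000000, DF = 0.681660, PV = 17.723164
  t = 5.0000: CF_t = 26.000000, DF = 0.653244, PV = 16.984345
  t = 5.5000: CF_t = 26.000000, DF = 0.626013, PV = 16.276325
  t = 6.0000: CF_t = 26.000000, DF = 0.599916, PV = 15.597820
  t = 6.5000: CF_t = 26.000000, DF = 0.574908, PV = 14.947600
  t = 7.0000: CF_t = 1026.000000, DF = 0.550942, PV = 565.266194
Price P = sum_t PV_t = 819.344366
Macaulay numerator sum_t t * PV_t:
  t * PV_t at t = 0.5000: 12.458074
  t * PV_t at t = 1.0000: 23.877477
  t * PV_t at t = 1.5000: 34.323159
  t * PV_t at t = 2.0000: 43.856456
  t * PV_t at t = 2.5000: 52.535285
  t * PV_t at t = 3.0000: 60.414319
  t * PV_t at t = 3.5000: 67.545157
  t * PV_t at t = 4.0000: 73.976488
  t * PV_t at t = 4.5000: 79.754240
  t * PV_t at t = 5.0000: 84.921727
  t * PV_t at t = 5.5000: 89.519789
  t * PV_t at t = 6.0000: 93.586921
  t * PV_t at t = 6.5000: 97.159397
  t * PV_t at t = 7.0000: 3956.863359
Macaulay duration D = (sum_t t * PV_t) / P = 4770.791847 / 819.344366 = 5.822694

Answer: Macaulay duration = 5.8227 years


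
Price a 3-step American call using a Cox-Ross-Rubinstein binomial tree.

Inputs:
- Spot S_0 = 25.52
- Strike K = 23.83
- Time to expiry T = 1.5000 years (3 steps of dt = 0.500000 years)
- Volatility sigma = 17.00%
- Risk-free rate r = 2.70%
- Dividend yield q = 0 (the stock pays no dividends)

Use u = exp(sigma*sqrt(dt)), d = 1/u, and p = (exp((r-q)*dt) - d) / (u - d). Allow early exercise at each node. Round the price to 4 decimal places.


Answer: Price = V(0,0) = 3.6601

Derivation:
dt = T/N = 0.500000
u = exp(sigma*sqrt(dt)) = 1.127732; d = 1/u = 0.886736
p = (exp((r-q)*dt) - d) / (u - d) = 0.526382
Discount per step: exp(-r*dt) = 0.986591
Stock lattice S(k, i) with i counting down-moves:
  k=0: S(0,0) = 25.5200
  k=1: S(1,0) = 28.7797; S(1,1) = 22.6295
  k=2: S(2,0) = 32.4558; S(2,1) = 25.5200; S(2,2) = 20.0664
  k=3: S(3,0) = 36.6014; S(3,1) = 28.7797; S(3,2) = 22.6295; S(3,3) = 17.7936
Terminal payoffs V(N, i) = max(S_T - K, 0):
  V(3,0) = 12.771416; V(3,1) = 4.949710; V(3,2) = 0.000000; V(3,3) = 0.000000
Backward induction: V(k, i) = exp(-r*dt) * [p * V(k+1, i) + (1-p) * V(k+1, i+1)]; then take max(V_cont, immediate exercise) for American.
  V(2,0) = exp(-r*dt) * [p*12.771416 + (1-p)*4.949710] = 8.945330; exercise = 8.625787; V(2,0) = max -> 8.945330
  V(2,1) = exp(-r*dt) * [p*4.949710 + (1-p)*0.000000] = 2.570499; exercise = 1.690000; V(2,1) = max -> 2.570499
  V(2,2) = exp(-r*dt) * [p*0.000000 + (1-p)*0.000000] = 0.000000; exercise = 0.000000; V(2,2) = max -> 0.000000
  V(1,0) = exp(-r*dt) * [p*8.945330 + (1-p)*2.570499] = 5.846627; exercise = 4.949710; V(1,0) = max -> 5.846627
  V(1,1) = exp(-r*dt) * [p*2.570499 + (1-p)*0.000000] = 1.334919; exercise = 0.000000; V(1,1) = max -> 1.334919
  V(0,0) = exp(-r*dt) * [p*5.846627 + (1-p)*1.334919] = 3.660053; exercise = 1.690000; V(0,0) = max -> 3.660053


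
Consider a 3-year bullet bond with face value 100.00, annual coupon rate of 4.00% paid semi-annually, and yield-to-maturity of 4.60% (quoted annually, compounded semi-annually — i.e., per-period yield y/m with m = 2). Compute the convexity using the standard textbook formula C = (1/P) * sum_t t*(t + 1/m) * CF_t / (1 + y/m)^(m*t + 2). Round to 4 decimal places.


Coupon per period c = face * coupon_rate / m = 2.000000
Periods per year m = 2; per-period yield y/m = 0.023000
Number of cashflows N = 6
Cashflows (t years, CF_t, discount factor 1/(1+y/m)^(m*t), PV):
  t = 0.5000: CF_t = 2.000000, DF = 0.977517, PV = 1.955034
  t = 1.0000: CF_t = 2.000000, DF = 0.955540, PV = 1.911079
  t = 1.5000: CF_t = 2.000000, DF = 0.934056, PV = 1.868113
  t = 2.0000: CF_t = 2.000000, DF = 0.913056, PV = 1.826112
  t = 2.5000: CF_t = 2.000000, DF = 0.892528, PV = 1.785056
  t = 3.0000: CF_t = 102.000000, DF = 0.872461, PV = 88.991058
Price P = sum_t PV_t = 98.336452
Convexity numerator sum_t t*(t + 1/m) * CF_t / (1+y/m)^(m*t + 2):
  t = 0.5000: term = 0.934056
  t = 1.0000: term = 2.739168
  t = 1.5000: term = 5.355168
  t = 2.0000: term = 8.724614
  t = 2.5000: term = 12.792688
  t = 3.0000: term = 892.862126
Convexity = (1/P) * sum = 923.407820 / 98.336452 = 9.390290

Answer: Convexity = 9.3903


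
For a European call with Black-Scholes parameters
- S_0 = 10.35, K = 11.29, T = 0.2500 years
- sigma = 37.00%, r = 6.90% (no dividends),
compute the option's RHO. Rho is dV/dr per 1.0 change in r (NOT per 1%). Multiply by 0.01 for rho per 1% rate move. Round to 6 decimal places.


d1 = -0.2841532889; d2 = -0.4691532889
phi(d1) = 0.3831571430; exp(-qT) = 1.0000000000; exp(-rT) = 0.9828979294
N(d2) = 0.3194800356
Rho = K*T*exp(-rT)*N(d2) = 11.2900 * 0.2500 * 0.9828979294 * 0.3194800356 = 0.886311

Answer: Rho = 0.886311


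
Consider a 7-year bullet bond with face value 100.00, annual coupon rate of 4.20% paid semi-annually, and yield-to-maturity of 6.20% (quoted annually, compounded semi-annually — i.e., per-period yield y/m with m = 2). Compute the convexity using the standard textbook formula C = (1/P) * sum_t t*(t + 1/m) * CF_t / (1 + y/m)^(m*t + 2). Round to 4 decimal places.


Answer: Convexity = 40.7884

Derivation:
Coupon per period c = face * coupon_rate / m = 2.100000
Periods per year m = 2; per-period yield y/m = 0.031000
Number of cashflows N = 14
Cashflows (t years, CF_t, discount factor 1/(1+y/m)^(m*t), PV):
  t = 0.5000: CF_t = 2.100000, DF = 0.969932, PV = 2.036857
  t = 1.0000: CF_t = 2.100000, DF = 0.940768, PV = 1.975613
  t = 1.5000: CF_t = 2.100000, DF = 0.912481, PV = 1.916211
  t = 2.0000: CF_t = 2.100000, DF = 0.885045, PV = 1.858594
  t = 2.5000: CF_t = 2.100000, DF = 0.858434, PV = 1.802710
  t = 3.0000: CF_t = 2.100000, DF = 0.832622, PV = 1.748507
  t = 3.5000: CF_t = 2.100000, DF = 0.807587, PV = 1.695933
  t = 4.0000: CF_t = 2.100000, DF = 0.783305, PV = 1.644940
  t = 4.5000: CF_t = 2.100000, DF = 0.759752, PV = 1.595480
  t = 5.0000: CF_t = 2.100000, DF = 0.736908, PV = 1.547507
  t = 5.5000: CF_t = 2.100000, DF = 0.714751, PV = 1.500977
  t = 6.0000: CF_t = 2.100000, DF = 0.693260, PV = 1.455846
  t = 6.5000: CF_t = 2.100000, DF = 0.672415, PV = 1.412071
  t = 7.0000: CF_t = 102.100000, DF = 0.652197, PV = 66.589297
Price P = sum_t PV_t = 88.780543
Convexity numerator sum_t t*(t + 1/m) * CF_t / (1+y/m)^(m*t + 2):
  t = 0.5000: term = 0.958105
  t = 1.0000: term = 2.787892
  t = 1.5000: term = 5.408131
  t = 2.0000: term = 8.742534
  t = 2.5000: term = 12.719496
  t = 3.0000: term = 17.271866
  t = 3.5000: term = 22.336717
  t = 4.0000: term = 27.855127
  t = 4.5000: term = 33.771978
  t = 5.0000: term = 40.035753
  t = 5.5000: term = 46.598355
  t = 6.0000: term = 53.414921
  t = 6.5000: term = 60.443654
  t = 7.0000: term = 3288.867680
Convexity = (1/P) * sum = 3621.212209 / 88.780543 = 40.788354


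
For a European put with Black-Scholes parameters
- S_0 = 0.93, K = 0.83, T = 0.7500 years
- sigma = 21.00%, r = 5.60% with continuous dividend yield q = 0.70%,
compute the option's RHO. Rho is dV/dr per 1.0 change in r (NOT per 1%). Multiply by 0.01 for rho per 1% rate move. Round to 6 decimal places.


d1 = 0.9185169100; d2 = 0.7366515752
phi(d1) = 0.2616427670; exp(-qT) = 0.9947637572; exp(-rT) = 0.9588697806
N(-d2) = 0.2306671311
Rho = -K*T*exp(-rT)*N(-d2) = -0.8300 * 0.7500 * 0.9588697806 * 0.2306671311 = -0.137684

Answer: Rho = -0.137684


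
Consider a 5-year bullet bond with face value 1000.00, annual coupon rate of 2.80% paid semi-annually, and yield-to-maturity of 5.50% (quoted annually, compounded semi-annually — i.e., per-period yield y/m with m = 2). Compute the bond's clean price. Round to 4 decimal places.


Answer: Price = 883.3590

Derivation:
Coupon per period c = face * coupon_rate / m = 14.000000
Periods per year m = 2; per-period yield y/m = 0.027500
Number of cashflows N = 10
Cashflows (t years, CF_t, discount factor 1/(1+y/m)^(m*t), PV):
  t = 0.5000: CF_t = 14.000000, DF = 0.973236, PV = 13.625304
  t = 1.0000: CF_t = 14.000000, DF = 0.947188, PV = 13.260637
  t = 1.5000: CF_t = 14.000000, DF = 0.921838, PV = 12.905729
  t = 2.0000: CF_t = 14.000000, DF = 0.897166, PV = 12.560320
  t = 2.5000: CF_t = 14.000000, DF = 0.873154, PV = 12.224156
  t = 3.0000: CF_t = 14.000000, DF = 0.849785, PV = 11.896989
  t = 3.5000: CF_t = 14.000000, DF = 0.827041, PV = 11.578578
  t = 4.0000: CF_t = 14.000000, DF = 0.804906, PV = 11.268689
  t = 4.5000: CF_t = 14.000000, DF = 0.783364, PV = 10.967094
  t = 5.0000: CF_t = 1014.000000, DF = 0.762398, PV = 773.071476
Price P = sum_t PV_t = 883.358972


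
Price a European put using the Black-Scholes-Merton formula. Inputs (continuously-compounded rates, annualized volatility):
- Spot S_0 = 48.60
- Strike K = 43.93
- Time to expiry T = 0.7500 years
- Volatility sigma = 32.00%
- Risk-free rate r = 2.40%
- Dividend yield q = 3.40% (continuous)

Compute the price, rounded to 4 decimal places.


d1 = (ln(S/K) + (r - q + 0.5*sigma^2) * T) / (sigma * sqrt(T)) = 0.47604721
d2 = d1 - sigma * sqrt(T) = 0.19891908
exp(-rT) = 0.98216103; exp(-qT) = 0.97482238
P = K * exp(-rT) * N(-d2) - S_0 * exp(-qT) * N(-d1)
N(-d1) = 0.31702037; N(-d2) = 0.42116302
P = 43.9300 * 0.98216103 * 0.42116302 - 48.6000 * 0.97482238 * 0.31702037 = 3.1524

Answer: Price = 3.1524


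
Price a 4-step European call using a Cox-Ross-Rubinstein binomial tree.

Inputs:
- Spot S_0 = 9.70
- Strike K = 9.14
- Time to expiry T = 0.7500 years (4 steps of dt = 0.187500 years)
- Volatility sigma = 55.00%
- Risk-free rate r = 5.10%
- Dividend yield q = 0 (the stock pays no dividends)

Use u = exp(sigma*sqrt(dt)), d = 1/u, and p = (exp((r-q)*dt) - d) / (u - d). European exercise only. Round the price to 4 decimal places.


Answer: Price = V(0,0) = 2.2091

Derivation:
dt = T/N = 0.187500
u = exp(sigma*sqrt(dt)) = 1.268908; d = 1/u = 0.788079
p = (exp((r-q)*dt) - d) / (u - d) = 0.460723
Discount per step: exp(-r*dt) = 0.990483
Stock lattice S(k, i) with i counting down-moves:
  k=0: S(0,0) = 9.7000
  k=1: S(1,0) = 12.3084; S(1,1) = 7.6444
  k=2: S(2,0) = 15.6182; S(2,1) = 9.7000; S(2,2) = 6.0244
  k=3: S(3,0) = 19.8181; S(3,1) = 12.3084; S(3,2) = 7.6444; S(3,3) = 4.7477
  k=4: S(4,0) = 25.1474; S(4,1) = 15.6182; S(4,2) = 9.7000; S(4,3) = 6.0244; S(4,4) = 3.7415
Terminal payoffs V(N, i) = max(S_T - K, 0):
  V(4,0) = 16.007383; V(4,1) = 6.478246; V(4,2) = 0.560000; V(4,3) = 0.000000; V(4,4) = 0.000000
Backward induction: V(k, i) = exp(-r*dt) * [p * V(k+1, i) + (1-p) * V(k+1, i+1)].
  V(3,0) = exp(-r*dt) * [p*16.007383 + (1-p)*6.478246] = 10.765108
  V(3,1) = exp(-r*dt) * [p*6.478246 + (1-p)*0.560000] = 3.255396
  V(3,2) = exp(-r*dt) * [p*0.560000 + (1-p)*0.000000] = 0.255550
  V(3,3) = exp(-r*dt) * [p*0.000000 + (1-p)*0.000000] = 0.000000
  V(2,0) = exp(-r*dt) * [p*10.765108 + (1-p)*3.255396] = 6.651388
  V(2,1) = exp(-r*dt) * [p*3.255396 + (1-p)*0.255550] = 1.622064
  V(2,2) = exp(-r*dt) * [p*0.255550 + (1-p)*0.000000] = 0.116617
  V(1,0) = exp(-r*dt) * [p*6.651388 + (1-p)*1.622064] = 3.901703
  V(1,1) = exp(-r*dt) * [p*1.622064 + (1-p)*0.116617] = 0.802501
  V(0,0) = exp(-r*dt) * [p*3.901703 + (1-p)*0.802501] = 2.209150


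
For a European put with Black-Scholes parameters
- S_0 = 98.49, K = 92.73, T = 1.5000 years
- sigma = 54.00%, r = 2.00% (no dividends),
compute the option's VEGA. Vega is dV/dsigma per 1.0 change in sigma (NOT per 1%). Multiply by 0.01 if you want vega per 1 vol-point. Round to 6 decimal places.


d1 = 0.4671615056; d2 = -0.1942007250
phi(d1) = 0.3577007738; exp(-qT) = 1.0000000000; exp(-rT) = 0.9704455335
Vega = S * exp(-qT) * phi(d1) * sqrt(T) = 98.4900 * 1.0000000000 * 0.3577007738 * 1.2247448714 = 43.147700

Answer: Vega = 43.147700


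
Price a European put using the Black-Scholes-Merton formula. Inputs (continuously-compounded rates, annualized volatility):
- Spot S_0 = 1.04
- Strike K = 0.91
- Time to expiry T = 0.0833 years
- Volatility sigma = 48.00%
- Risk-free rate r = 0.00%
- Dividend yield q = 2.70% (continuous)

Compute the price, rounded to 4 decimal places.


Answer: Price = 0.0124

Derivation:
d1 = (ln(S/K) + (r - q + 0.5*sigma^2) * T) / (sigma * sqrt(T)) = 1.01690606
d2 = d1 - sigma * sqrt(T) = 0.87836971
exp(-rT) = 1.00000000; exp(-qT) = 0.99775343
P = K * exp(-rT) * N(-d2) - S_0 * exp(-qT) * N(-d1)
N(-d1) = 0.15459906; N(-d2) = 0.18987156
P = 0.9100 * 1.00000000 * 0.18987156 - 1.0400 * 0.99775343 * 0.15459906 = 0.0124


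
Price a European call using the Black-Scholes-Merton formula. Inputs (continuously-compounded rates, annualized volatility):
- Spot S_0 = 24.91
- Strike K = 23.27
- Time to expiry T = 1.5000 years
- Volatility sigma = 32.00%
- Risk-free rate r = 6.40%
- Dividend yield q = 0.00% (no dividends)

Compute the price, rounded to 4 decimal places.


Answer: Price = 5.7664

Derivation:
d1 = (ln(S/K) + (r - q + 0.5*sigma^2) * T) / (sigma * sqrt(T)) = 0.61467994
d2 = d1 - sigma * sqrt(T) = 0.22276158
exp(-rT) = 0.90846402; exp(-qT) = 1.00000000
C = S_0 * exp(-qT) * N(d1) - K * exp(-rT) * N(d2)
N(d1) = 0.73061694; N(d2) = 0.58813946
C = 24.9100 * 1.00000000 * 0.73061694 - 23.2700 * 0.90846402 * 0.58813946 = 5.7664


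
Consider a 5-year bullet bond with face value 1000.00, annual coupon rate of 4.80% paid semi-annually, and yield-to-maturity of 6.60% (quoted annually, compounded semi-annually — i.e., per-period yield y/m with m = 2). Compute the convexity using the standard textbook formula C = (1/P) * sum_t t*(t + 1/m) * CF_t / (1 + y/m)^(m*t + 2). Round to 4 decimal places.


Coupon per period c = face * coupon_rate / m = 24.000000
Periods per year m = 2; per-period yield y/m = 0.033000
Number of cashflows N = 10
Cashflows (t years, CF_t, discount factor 1/(1+y/m)^(m*t), PV):
  t = 0.5000: CF_t = 24.000000, DF = 0.968054, PV = 23.233301
  t = 1.0000: CF_t = 24.000000, DF = 0.937129, PV = 22.491095
  t = 1.5000: CF_t = 24.000000, DF = 0.907192, PV = 21.772599
  t = 2.0000: CF_t = 24.000000, DF = 0.878211, PV = 21.077056
  t = 2.5000: CF_t = 24.000000, DF = 0.850156, PV = 20.403733
  t = 3.0000: CF_t = 24.000000, DF = 0.822997, PV = 19.751920
  t = 3.5000: CF_t = 24.000000, DF = 0.796705, PV = 19.120929
  t = 4.0000: CF_t = 24.000000, DF = 0.771254, PV = 18.510096
  t = 4.5000: CF_t = 24.000000, DF = 0.746616, PV = 17.918776
  t = 5.0000: CF_t = 1024.000000, DF = 0.722764, PV = 740.110800
Price P = sum_t PV_t = 924.390305
Convexity numerator sum_t t*(t + 1/m) * CF_t / (1+y/m)^(m*t + 2):
  t = 0.5000: term = 10.886300
  t = 1.0000: term = 31.615584
  t = 1.5000: term = 61.211199
  t = 2.0000: term = 98.759599
  t = 2.5000: term = 143.406968
  t = 3.0000: term = 194.356007
  t = 3.5000: term = 250.862868
  t = 4.0000: term = 312.234244
  t = 4.5000: term = 377.824593
  t = 5.0000: term = 19073.429667
Convexity = (1/P) * sum = 20554.587030 / 924.390305 = 22.235831

Answer: Convexity = 22.2358


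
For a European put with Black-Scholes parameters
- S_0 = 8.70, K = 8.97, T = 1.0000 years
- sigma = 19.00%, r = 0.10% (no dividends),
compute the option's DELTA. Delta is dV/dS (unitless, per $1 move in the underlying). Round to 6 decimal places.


d1 = -0.0605928969; d2 = -0.2505928969
phi(d1) = 0.3982105941; exp(-qT) = 1.0000000000; exp(-rT) = 0.9990004998
N(-d1) = 0.5241582847
Delta = -exp(-qT) * N(-d1) = -1.0000000000 * 0.5241582847 = -0.524158

Answer: Delta = -0.524158


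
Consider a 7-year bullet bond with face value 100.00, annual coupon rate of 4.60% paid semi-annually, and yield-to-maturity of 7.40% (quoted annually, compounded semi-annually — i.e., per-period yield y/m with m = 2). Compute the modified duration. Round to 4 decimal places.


Answer: Modified duration = 5.7528

Derivation:
Coupon per period c = face * coupon_rate / m = 2.300000
Periods per year m = 2; per-period yield y/m = 0.037000
Number of cashflows N = 14
Cashflows (t years, CF_t, discount factor 1/(1+y/m)^(m*t), PV):
  t = 0.5000: CF_t = 2.300000, DF = 0.964320, PV = 2.217936
  t = 1.0000: CF_t = 2.300000, DF = 0.929913, PV = 2.138801
  t = 1.5000: CF_t = 2.300000, DF = 0.896734, PV = 2.062489
  t = 2.0000: CF_t = 2.300000, DF = 0.864739, PV = 1.988899
  t = 2.5000: CF_t = 2.300000, DF = 0.833885, PV = 1.917936
  t = 3.0000: CF_t = 2.300000, DF = 0.804132, PV = 1.849504
  t = 3.5000: CF_t = 2.300000, DF = 0.775441, PV = 1.783514
  t = 4.0000: CF_t = 2.300000, DF = 0.747773, PV = 1.719879
  t = 4.5000: CF_t = 2.300000, DF = 0.721093, PV = 1.658514
  t = 5.0000: CF_t = 2.300000, DF = 0.695364, PV = 1.599338
  t = 5.5000: CF_t = 2.300000, DF = 0.670554, PV = 1.542274
  t = 6.0000: CF_t = 2.300000, DF = 0.646629, PV = 1.487246
  t = 6.5000: CF_t = 2.300000, DF = 0.623557, PV = 1.434181
  t = 7.0000: CF_t = 102.300000, DF = 0.601309, PV = 61.513869
Price P = sum_t PV_t = 84.914379
First compute Macaulay numerator sum_t t * PV_t:
  t * PV_t at t = 0.5000: 1.108968
  t * PV_t at t = 1.0000: 2.138801
  t * PV_t at t = 1.5000: 3.093733
  t * PV_t at t = 2.0000: 3.977799
  t * PV_t at t = 2.5000: 4.794839
  t * PV_t at t = 3.0000: 5.548512
  t * PV_t at t = 3.5000: 6.242299
  t * PV_t at t = 4.0000: 6.879514
  t * PV_t at t = 4.5000: 7.463311
  t * PV_t at t = 5.0000: 7.996690
  t * PV_t at t = 5.5000: 8.482507
  t * PV_t at t = 6.0000: 8.923475
  t * PV_t at t = 6.5000: 9.322177
  t * PV_t at t = 7.0000: 430.597084
Macaulay duration D = 506.569710 / 84.914379 = 5.965653
Modified duration = D / (1 + y/m) = 5.965653 / (1 + 0.037000) = 5.752799


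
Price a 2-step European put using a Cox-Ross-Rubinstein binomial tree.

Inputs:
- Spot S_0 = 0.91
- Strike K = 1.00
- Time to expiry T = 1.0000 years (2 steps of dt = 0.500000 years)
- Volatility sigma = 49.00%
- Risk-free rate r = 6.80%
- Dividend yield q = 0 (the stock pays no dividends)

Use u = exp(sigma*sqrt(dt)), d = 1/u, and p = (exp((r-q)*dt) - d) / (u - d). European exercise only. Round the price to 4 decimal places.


Answer: Price = V(0,0) = 0.1885

Derivation:
dt = T/N = 0.500000
u = exp(sigma*sqrt(dt)) = 1.414084; d = 1/u = 0.707171
p = (exp((r-q)*dt) - d) / (u - d) = 0.463159
Discount per step: exp(-r*dt) = 0.966572
Stock lattice S(k, i) with i counting down-moves:
  k=0: S(0,0) = 0.9100
  k=1: S(1,0) = 1.2868; S(1,1) = 0.6435
  k=2: S(2,0) = 1.8197; S(2,1) = 0.9100; S(2,2) = 0.4551
Terminal payoffs V(N, i) = max(K - S_T, 0):
  V(2,0) = 0.000000; V(2,1) = 0.090000; V(2,2) = 0.544917
Backward induction: V(k, i) = exp(-r*dt) * [p * V(k+1, i) + (1-p) * V(k+1, i+1)].
  V(1,0) = exp(-r*dt) * [p*0.000000 + (1-p)*0.090000] = 0.046701
  V(1,1) = exp(-r*dt) * [p*0.090000 + (1-p)*0.544917] = 0.323046
  V(0,0) = exp(-r*dt) * [p*0.046701 + (1-p)*0.323046] = 0.188534


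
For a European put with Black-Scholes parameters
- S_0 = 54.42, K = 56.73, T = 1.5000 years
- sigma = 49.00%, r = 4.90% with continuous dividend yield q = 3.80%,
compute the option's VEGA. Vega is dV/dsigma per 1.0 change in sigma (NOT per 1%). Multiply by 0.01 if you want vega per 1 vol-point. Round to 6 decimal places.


d1 = 0.2582854662; d2 = -0.3418395208
phi(d1) = 0.3858547699; exp(-qT) = 0.9445940694; exp(-rT) = 0.9291361458
Vega = S * exp(-qT) * phi(d1) * sqrt(T) = 54.4200 * 0.9445940694 * 0.3858547699 * 1.2247448714 = 24.292558

Answer: Vega = 24.292558


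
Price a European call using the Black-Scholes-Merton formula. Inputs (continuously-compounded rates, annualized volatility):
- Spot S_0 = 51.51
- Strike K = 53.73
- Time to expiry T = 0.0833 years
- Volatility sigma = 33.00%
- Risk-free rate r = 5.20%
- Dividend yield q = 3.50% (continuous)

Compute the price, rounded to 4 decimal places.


Answer: Price = 1.1021

Derivation:
d1 = (ln(S/K) + (r - q + 0.5*sigma^2) * T) / (sigma * sqrt(T)) = -0.38053689
d2 = d1 - sigma * sqrt(T) = -0.47578063
exp(-rT) = 0.99567777; exp(-qT) = 0.99708875
C = S_0 * exp(-qT) * N(d1) - K * exp(-rT) * N(d2)
N(d1) = 0.35177346; N(d2) = 0.31711534
C = 51.5100 * 0.99708875 * 0.35177346 - 53.7300 * 0.99567777 * 0.31711534 = 1.1021


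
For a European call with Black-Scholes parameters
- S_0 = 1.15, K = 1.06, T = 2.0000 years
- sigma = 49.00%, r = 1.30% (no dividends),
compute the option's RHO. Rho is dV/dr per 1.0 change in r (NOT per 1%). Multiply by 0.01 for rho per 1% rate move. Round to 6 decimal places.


Answer: Rho = 0.876060

Derivation:
d1 = 0.5016028400; d2 = -0.1913618055
phi(d1) = 0.3517828357; exp(-qT) = 1.0000000000; exp(-rT) = 0.9743350896
N(d2) = 0.4241210709
Rho = K*T*exp(-rT)*N(d2) = 1.0600 * 2.0000 * 0.9743350896 * 0.4241210709 = 0.876060


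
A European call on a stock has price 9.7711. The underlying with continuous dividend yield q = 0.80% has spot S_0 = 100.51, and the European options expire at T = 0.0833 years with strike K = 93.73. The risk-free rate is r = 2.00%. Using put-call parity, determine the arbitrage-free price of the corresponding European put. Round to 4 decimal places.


Answer: Put price = 2.9020

Derivation:
Put-call parity: C - P = S_0 * exp(-qT) - K * exp(-rT).
S_0 * exp(-qT) = 100.5100 * 0.99933382 = 100.44304245
K * exp(-rT) = 93.7300 * 0.99833539 = 93.57397582
P = C - S*exp(-qT) + K*exp(-rT)
P = 9.7711 - 100.44304245 + 93.57397582 = 2.9020


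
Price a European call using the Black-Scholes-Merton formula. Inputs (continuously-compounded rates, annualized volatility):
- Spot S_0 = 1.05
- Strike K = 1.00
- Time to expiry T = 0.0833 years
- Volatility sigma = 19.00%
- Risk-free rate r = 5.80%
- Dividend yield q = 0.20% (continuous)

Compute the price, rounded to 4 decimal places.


Answer: Price = 0.0595

Derivation:
d1 = (ln(S/K) + (r - q + 0.5*sigma^2) * T) / (sigma * sqrt(T)) = 1.00221062
d2 = d1 - sigma * sqrt(T) = 0.94737331
exp(-rT) = 0.99518025; exp(-qT) = 0.99983341
C = S_0 * exp(-qT) * N(d1) - K * exp(-rT) * N(d2)
N(d1) = 0.84187906; N(d2) = 0.82827571
C = 1.0500 * 0.99983341 * 0.84187906 - 1.0000 * 0.99518025 * 0.82827571 = 0.0595


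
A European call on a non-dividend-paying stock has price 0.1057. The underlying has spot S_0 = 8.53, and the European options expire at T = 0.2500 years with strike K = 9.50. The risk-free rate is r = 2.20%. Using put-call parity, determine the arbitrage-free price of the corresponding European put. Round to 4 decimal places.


Put-call parity: C - P = S_0 * exp(-qT) - K * exp(-rT).
S_0 * exp(-qT) = 8.5300 * 1.00000000 = 8.53000000
K * exp(-rT) = 9.5000 * 0.99451510 = 9.44789342
P = C - S*exp(-qT) + K*exp(-rT)
P = 0.1057 - 8.53000000 + 9.44789342 = 1.0236

Answer: Put price = 1.0236


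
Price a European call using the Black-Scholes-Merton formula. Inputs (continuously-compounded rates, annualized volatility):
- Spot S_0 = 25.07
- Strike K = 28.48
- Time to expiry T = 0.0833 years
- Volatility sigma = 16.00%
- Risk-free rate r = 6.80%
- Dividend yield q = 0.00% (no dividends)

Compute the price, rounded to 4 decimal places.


d1 = (ln(S/K) + (r - q + 0.5*sigma^2) * T) / (sigma * sqrt(T)) = -2.61590987
d2 = d1 - sigma * sqrt(T) = -2.66208866
exp(-rT) = 0.99435161; exp(-qT) = 1.00000000
C = S_0 * exp(-qT) * N(d1) - K * exp(-rT) * N(d2)
N(d1) = 0.00444950; N(d2) = 0.00388287
C = 25.0700 * 1.00000000 * 0.00444950 - 28.4800 * 0.99435161 * 0.00388287 = 0.0016

Answer: Price = 0.0016


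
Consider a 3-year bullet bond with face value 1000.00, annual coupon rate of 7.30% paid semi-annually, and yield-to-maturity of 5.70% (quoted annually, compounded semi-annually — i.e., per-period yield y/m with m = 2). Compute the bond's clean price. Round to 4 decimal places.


Coupon per period c = face * coupon_rate / m = 36.500000
Periods per year m = 2; per-period yield y/m = 0.028500
Number of cashflows N = 6
Cashflows (t years, CF_t, discount factor 1/(1+y/m)^(m*t), PV):
  t = 0.5000: CF_t = 36.500000, DF = 0.972290, PV = 35.488576
  t = 1.0000: CF_t = 36.500000, DF = 0.945347, PV = 34.505178
  t = 1.5000: CF_t = 36.500000, DF = 0.919152, PV = 33.549031
  t = 2.0000: CF_t = 36.500000, DF = 0.893682, PV = 32.619378
  t = 2.5000: CF_t = 36.500000, DF = 0.868917, PV = 31.715487
  t = 3.0000: CF_t = 1036.500000, DF = 0.844840, PV = 875.676168
Price P = sum_t PV_t = 1043.553817

Answer: Price = 1043.5538


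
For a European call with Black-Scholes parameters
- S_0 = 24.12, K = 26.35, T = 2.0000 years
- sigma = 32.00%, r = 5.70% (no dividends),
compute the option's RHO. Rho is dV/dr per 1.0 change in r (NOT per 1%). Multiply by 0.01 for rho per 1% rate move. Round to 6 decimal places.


Answer: Rho = 20.341595

Derivation:
d1 = 0.2827832644; d2 = -0.1697650756
phi(d1) = 0.3833059742; exp(-qT) = 1.0000000000; exp(-rT) = 0.8922579559
N(d2) = 0.4325974469
Rho = K*T*exp(-rT)*N(d2) = 26.3500 * 2.0000 * 0.8922579559 * 0.4325974469 = 20.341595


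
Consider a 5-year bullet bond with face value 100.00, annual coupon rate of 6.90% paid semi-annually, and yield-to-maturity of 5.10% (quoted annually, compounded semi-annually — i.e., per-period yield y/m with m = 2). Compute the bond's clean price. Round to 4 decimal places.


Answer: Price = 107.8565

Derivation:
Coupon per period c = face * coupon_rate / m = 3.450000
Periods per year m = 2; per-period yield y/m = 0.025500
Number of cashflows N = 10
Cashflows (t years, CF_t, discount factor 1/(1+y/m)^(m*t), PV):
  t = 0.5000: CF_t = 3.450000, DF = 0.975134, PV = 3.364213
  t = 1.0000: CF_t = 3.450000, DF = 0.950886, PV = 3.280558
  t = 1.5000: CF_t = 3.450000, DF = 0.927242, PV = 3.198984
  t = 2.0000: CF_t = 3.450000, DF = 0.904185, PV = 3.119439
  t = 2.5000: CF_t = 3.450000, DF = 0.881702, PV = 3.041871
  t = 3.0000: CF_t = 3.450000, DF = 0.859777, PV = 2.966232
  t = 3.5000: CF_t = 3.450000, DF = 0.838398, PV = 2.892474
  t = 4.0000: CF_t = 3.450000, DF = 0.817551, PV = 2.820550
  t = 4.5000: CF_t = 3.450000, DF = 0.797222, PV = 2.750414
  t = 5.0000: CF_t = 103.450000, DF = 0.777398, PV = 80.421811
Price P = sum_t PV_t = 107.856545


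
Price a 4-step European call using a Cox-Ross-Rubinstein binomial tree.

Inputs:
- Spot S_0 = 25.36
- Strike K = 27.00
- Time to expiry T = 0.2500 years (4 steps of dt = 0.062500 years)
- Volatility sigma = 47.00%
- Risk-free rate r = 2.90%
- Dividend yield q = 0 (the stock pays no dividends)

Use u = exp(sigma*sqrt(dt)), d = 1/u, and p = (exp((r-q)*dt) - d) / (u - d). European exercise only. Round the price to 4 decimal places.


Answer: Price = V(0,0) = 1.8572

Derivation:
dt = T/N = 0.062500
u = exp(sigma*sqrt(dt)) = 1.124682; d = 1/u = 0.889141
p = (exp((r-q)*dt) - d) / (u - d) = 0.478361
Discount per step: exp(-r*dt) = 0.998189
Stock lattice S(k, i) with i counting down-moves:
  k=0: S(0,0) = 25.3600
  k=1: S(1,0) = 28.5219; S(1,1) = 22.5486
  k=2: S(2,0) = 32.0781; S(2,1) = 25.3600; S(2,2) = 20.0489
  k=3: S(3,0) = 36.0776; S(3,1) = 28.5219; S(3,2) = 22.5486; S(3,3) = 17.8263
  k=4: S(4,0) = 40.5759; S(4,1) = 32.0781; S(4,2) = 25.3600; S(4,3) = 20.0489; S(4,4) = 15.8501
Terminal payoffs V(N, i) = max(S_T - K, 0):
  V(4,0) = 13.575853; V(4,1) = 5.078086; V(4,2) = 0.000000; V(4,3) = 0.000000; V(4,4) = 0.000000
Backward induction: V(k, i) = exp(-r*dt) * [p * V(k+1, i) + (1-p) * V(k+1, i+1)].
  V(3,0) = exp(-r*dt) * [p*13.575853 + (1-p)*5.078086] = 9.126528
  V(3,1) = exp(-r*dt) * [p*5.078086 + (1-p)*0.000000] = 2.424758
  V(3,2) = exp(-r*dt) * [p*0.000000 + (1-p)*0.000000] = 0.000000
  V(3,3) = exp(-r*dt) * [p*0.000000 + (1-p)*0.000000] = 0.000000
  V(2,0) = exp(-r*dt) * [p*9.126528 + (1-p)*2.424758] = 5.620426
  V(2,1) = exp(-r*dt) * [p*2.424758 + (1-p)*0.000000] = 1.157809
  V(2,2) = exp(-r*dt) * [p*0.000000 + (1-p)*0.000000] = 0.000000
  V(1,0) = exp(-r*dt) * [p*5.620426 + (1-p)*1.157809] = 3.286587
  V(1,1) = exp(-r*dt) * [p*1.157809 + (1-p)*0.000000] = 0.552847
  V(0,0) = exp(-r*dt) * [p*3.286587 + (1-p)*0.552847] = 1.857192


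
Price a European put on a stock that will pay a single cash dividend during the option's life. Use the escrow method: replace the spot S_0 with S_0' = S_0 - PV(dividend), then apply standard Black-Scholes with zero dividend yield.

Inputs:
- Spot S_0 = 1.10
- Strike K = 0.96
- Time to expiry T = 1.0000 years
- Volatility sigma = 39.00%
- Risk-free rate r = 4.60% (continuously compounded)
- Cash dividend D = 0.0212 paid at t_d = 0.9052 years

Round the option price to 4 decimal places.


PV(D) = D * exp(-r * t_d) = 0.0212 * 0.95921580 = 0.02033538
S_0' = S_0 - PV(D) = 1.1000 - 0.02033538 = 1.07966462
d1 = (ln(S_0'/K) + (r + sigma^2/2)*T) / (sigma*sqrt(T)) = 0.61416014
d2 = d1 - sigma*sqrt(T) = 0.22416014
exp(-rT) = 0.95504196
N(-d1) = 0.26955475; N(-d2) = 0.41131635
P = K * exp(-rT) * N(-d2) - S_0' * N(-d1) = 0.9600 * 0.95504196 * 0.41131635 - 1.07966462 * 0.26955475 = 0.0861

Answer: Price = 0.0861


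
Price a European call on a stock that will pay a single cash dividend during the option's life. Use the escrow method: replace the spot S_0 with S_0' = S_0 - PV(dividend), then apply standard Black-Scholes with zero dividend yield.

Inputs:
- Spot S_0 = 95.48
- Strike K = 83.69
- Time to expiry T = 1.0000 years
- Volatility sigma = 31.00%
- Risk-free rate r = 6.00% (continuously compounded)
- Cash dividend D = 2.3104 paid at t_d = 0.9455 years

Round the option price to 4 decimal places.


PV(D) = D * exp(-r * t_d) = 2.3104 * 0.94484914 = 2.18297946
S_0' = S_0 - PV(D) = 95.4800 - 2.18297946 = 93.29702054
d1 = (ln(S_0'/K) + (r + sigma^2/2)*T) / (sigma*sqrt(T)) = 0.69909251
d2 = d1 - sigma*sqrt(T) = 0.38909251
exp(-rT) = 0.94176453
N(d1) = 0.75775289; N(d2) = 0.65139614
C = S_0' * N(d1) - K * exp(-rT) * N(d2) = 93.29702054 * 0.75775289 - 83.6900 * 0.94176453 * 0.65139614 = 19.3555

Answer: Price = 19.3555


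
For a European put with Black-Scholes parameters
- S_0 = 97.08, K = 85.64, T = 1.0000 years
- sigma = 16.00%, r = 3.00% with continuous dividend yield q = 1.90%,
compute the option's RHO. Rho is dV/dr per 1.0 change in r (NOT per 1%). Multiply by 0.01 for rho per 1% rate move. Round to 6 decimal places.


Answer: Rho = -18.279049

Derivation:
d1 = 0.9323932321; d2 = 0.7723932321
phi(d1) = 0.2583042558; exp(-qT) = 0.9811793622; exp(-rT) = 0.9704455335
N(-d2) = 0.2199407806
Rho = -K*T*exp(-rT)*N(-d2) = -85.6400 * 1.0000 * 0.9704455335 * 0.2199407806 = -18.279049


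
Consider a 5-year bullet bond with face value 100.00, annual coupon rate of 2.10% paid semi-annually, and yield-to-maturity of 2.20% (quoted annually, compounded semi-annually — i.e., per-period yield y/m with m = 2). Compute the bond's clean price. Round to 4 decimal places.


Coupon per period c = face * coupon_rate / m = 1.050000
Periods per year m = 2; per-period yield y/m = 0.011000
Number of cashflows N = 10
Cashflows (t years, CF_t, discount factor 1/(1+y/m)^(m*t), PV):
  t = 0.5000: CF_t = 1.050000, DF = 0.989120, PV = 1.038576
  t = 1.0000: CF_t = 1.050000, DF = 0.978358, PV = 1.027276
  t = 1.5000: CF_t = 1.050000, DF = 0.967713, PV = 1.016099
  t = 2.0000: CF_t = 1.050000, DF = 0.957184, PV = 1.005043
  t = 2.5000: CF_t = 1.050000, DF = 0.946769, PV = 0.994108
  t = 3.0000: CF_t = 1.050000, DF = 0.936468, PV = 0.983292
  t = 3.5000: CF_t = 1.050000, DF = 0.926279, PV = 0.972593
  t = 4.0000: CF_t = 1.050000, DF = 0.916201, PV = 0.962011
  t = 4.5000: CF_t = 1.050000, DF = 0.906232, PV = 0.951544
  t = 5.0000: CF_t = 101.050000, DF = 0.896372, PV = 90.578424
Price P = sum_t PV_t = 99.528965

Answer: Price = 99.5290
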